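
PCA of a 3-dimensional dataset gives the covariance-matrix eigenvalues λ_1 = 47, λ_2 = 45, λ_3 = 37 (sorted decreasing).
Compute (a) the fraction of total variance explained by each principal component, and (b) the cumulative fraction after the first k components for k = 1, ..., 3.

Step 1 — total variance = trace(Sigma) = Σ λ_i = 47 + 45 + 37 = 129.

Step 2 — fraction explained by component i = λ_i / Σ λ:
  PC1: 47/129 = 0.3643
  PC2: 45/129 = 0.3488
  PC3: 37/129 = 0.2868

Step 3 — cumulative fraction after k components = (λ_1 + ... + λ_k) / Σ λ:
  k = 1: 47/129 = 0.3643
  k = 2: (47 + 45)/129 = 92/129 = 0.7132
  k = 3: (47 + 45 + 37)/129 = 129/129 = 1

Summary (fraction, with percent):

explained: PC1 0.3643 (36.43%), PC2 0.3488 (34.88%), PC3 0.2868 (28.68%);  cumulative: 0.3643, 0.7132, 1


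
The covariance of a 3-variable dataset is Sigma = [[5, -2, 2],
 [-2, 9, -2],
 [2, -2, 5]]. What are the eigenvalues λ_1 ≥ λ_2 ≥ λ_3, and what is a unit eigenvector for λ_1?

Step 1 — characteristic polynomial p(λ) = det(λI - Sigma) = λ³ - tr·λ² + c_1·λ - det, where tr = trace, c_1 = sum of the principal 2×2 minors, det = det(Sigma):
  tr = 5 + 9 + 5 = 19,
  c_1 = (5·9 - (-2)²) + (5·5 - (2)²) + (9·5 - (-2)²) = 41 + 21 + 41 = 103,
  det = 5·(9·5 - (-2)²) - (-2)·((-2)·5 - (-2)·(2)) + (2)·((-2)·(-2) - 9·(2)) = 5·(41) - (-2)·(-6) + (2)·(-14) = 165.
  So p(λ) = λ³ - 19λ² + 103λ - 165.
Step 2 — look for an integer root (rational root theorem: any rational root is an integer divisor of 165). Testing λ = 3:
  p(3) = 27 - 171 + 309 - 165 = 0  ✓
  Dividing out (λ - 3): p(λ) = (λ - 3)(λ² - 16λ + 55).
Step 3 — remaining eigenvalues from the quadratic λ² - 16λ + 55 = 0:
  Δ = 16² - 4·55 = 256 - 220 = 36,  λ = (16 ± √36)/2 = (16 ± 6)/2 = 11 or 5.
  Sorted: λ_1 = 11,  λ_2 = 5,  λ_3 = 3  (check: sum = 19 = tr ✓).

Step 4 — unit eigenvector for λ_1 = 11: v spans the null space of (Sigma - λ_1 I), whose rows are
  r_1 = (-6, -2, 2),  r_2 = (-2, -2, -2),  r_3 = (2, -2, -6).
  v is orthogonal to every row, so take v ∝ r_1 × r_2 = ((-2)·(-2) - (2)·(-2), (2)·(-2) - (-6)·(-2), (-6)·(-2) - (-2)·(-2)) = (8, -16, 8).
  Rescale (divide by 8): u = (1, -2, 1).
  ||u|| = √((1)² + (-2)² + (1)²) = √(6) ≈ 2.4495,  v_1 = u/||u|| ≈ (0.4082, -0.8165, 0.4082) (||v_1|| = 1).

λ_1 = 11,  λ_2 = 5,  λ_3 = 3;  v_1 ≈ (0.4082, -0.8165, 0.4082)


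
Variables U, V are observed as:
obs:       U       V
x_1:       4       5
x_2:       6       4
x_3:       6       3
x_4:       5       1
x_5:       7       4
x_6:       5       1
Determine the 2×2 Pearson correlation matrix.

Step 1 — column means:
  mean(U) = (4 + 6 + 6 + 5 + 7 + 5) / 6 = 33/6 = 5.5
  mean(V) = (5 + 4 + 3 + 1 + 4 + 1) / 6 = 18/6 = 3

Step 2 — sample variances and covariances s[i,j] = (1/(n-1)) · Σ_k (x_{k,i} - mean_i) · (x_{k,j} - mean_j), with n-1 = 5:
  s[U,U] = ((-1.5)·(-1.5) + (0.5)·(0.5) + (0.5)·(0.5) + (-0.5)·(-0.5) + (1.5)·(1.5) + (-0.5)·(-0.5)) / 5 = 5.5/5 = 1.1
  s[U,V] = ((-1.5)·(2) + (0.5)·(1) + (0.5)·(0) + (-0.5)·(-2) + (1.5)·(1) + (-0.5)·(-2)) / 5 = 1/5 = 0.2
  s[V,V] = ((2)·(2) + (1)·(1) + (0)·(0) + (-2)·(-2) + (1)·(1) + (-2)·(-2)) / 5 = 14/5 = 2.8
  Sample standard deviations s_i = √(s[i,i]):
  s(U) = √(1.1) = 1.0488
  s(V) = √(2.8) = 1.6733

Step 3 — r_{ij} = s_{ij} / (s_i · s_j):
  r[U,U] = 1 (diagonal).
  r[U,V] = 0.2 / (1.0488 · 1.6733) = 0.2 / 1.755 = 0.114
  r[V,V] = 1 (diagonal).

R is symmetric with unit diagonal. Assembling:

R = [[1, 0.114],
 [0.114, 1]]


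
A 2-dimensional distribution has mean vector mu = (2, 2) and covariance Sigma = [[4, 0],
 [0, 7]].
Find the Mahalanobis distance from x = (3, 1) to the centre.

Step 1 — centre the observation: (x - mu) = (1, -1).

Step 2 — invert Sigma. det(Sigma) = 4·7 - (0)² = 28.
  Sigma^{-1} = (1/det) · [[d, -b], [-b, a]] = [[0.25, 0],
 [0, 0.1429]].

Step 3 — form the quadratic (x - mu)^T · Sigma^{-1} · (x - mu):
  Sigma^{-1} · (x - mu) = (0.25, -0.1429).
  (x - mu)^T · [Sigma^{-1} · (x - mu)] = (1)·(0.25) + (-1)·(-0.1429) = 0.3929.

Step 4 — take square root: d = √(0.3929) ≈ 0.6268.

d(x, mu) = √(0.3929) ≈ 0.6268


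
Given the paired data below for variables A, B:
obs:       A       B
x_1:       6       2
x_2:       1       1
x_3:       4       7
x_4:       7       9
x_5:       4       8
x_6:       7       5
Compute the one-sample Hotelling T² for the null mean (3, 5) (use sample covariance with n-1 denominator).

Step 1 — sample mean vector:
  mean(A) = (6 + 1 + 4 + 7 + 4 + 7) / 6 = 29/6 = 4.8333
  mean(B) = (2 + 1 + 7 + 9 + 8 + 5) / 6 = 32/6 = 5.3333
  x̄ = (4.8333, 5.3333),  deviation x̄ - mu_0 = (4.8333, 5.3333) - (3, 5) = (1.8333, 0.3333).

Step 2 — sample covariance matrix, S[i,j] = (1/(n-1)) · Σ_k (x_{k,i} - mean_i) · (x_{k,j} - mean_j), divisor n-1 = 5:
  S[A,A] = ((1.1667)·(1.1667) + (-3.8333)·(-3.8333) + (-0.8333)·(-0.8333) + (2.1667)·(2.1667) + (-0.8333)·(-0.8333) + (2.1667)·(2.1667)) / 5 = 26.8333/5 = 5.3667
  S[A,B] = ((1.1667)·(-3.3333) + (-3.8333)·(-4.3333) + (-0.8333)·(1.6667) + (2.1667)·(3.6667) + (-0.8333)·(2.6667) + (2.1667)·(-0.3333)) / 5 = 16.3333/5 = 3.2667
  S[B,B] = ((-3.3333)·(-3.3333) + (-4.3333)·(-4.3333) + (1.6667)·(1.6667) + (3.6667)·(3.6667) + (2.6667)·(2.6667) + (-0.3333)·(-0.3333)) / 5 = 53.3333/5 = 10.6667
  S = [[5.3667, 3.2667],
 [3.2667, 10.6667]].

Step 3 — invert S. det(S) = 5.3667·10.6667 - (3.2667)² = 46.5733.
  S^{-1} = (1/det) · [[d, -b], [-b, a]] = [[0.229, -0.0701],
 [-0.0701, 0.1152]].

Step 4 — quadratic form (x̄ - mu_0)^T · S^{-1} · (x̄ - mu_0):
  S^{-1} · (x̄ - mu_0) = (0.3965, -0.0902),
  (x̄ - mu_0)^T · [...] = (1.8333)·(0.3965) + (0.3333)·(-0.0902) = 0.6969.

Step 5 — scale by n: T² = 6 · 0.6969 = 4.1812.

T² ≈ 4.1812


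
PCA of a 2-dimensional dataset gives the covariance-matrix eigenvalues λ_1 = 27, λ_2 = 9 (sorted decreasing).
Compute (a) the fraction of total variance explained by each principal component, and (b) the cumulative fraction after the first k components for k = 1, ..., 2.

Step 1 — total variance = trace(Sigma) = Σ λ_i = 27 + 9 = 36.

Step 2 — fraction explained by component i = λ_i / Σ λ:
  PC1: 27/36 = 0.75
  PC2: 9/36 = 0.25

Step 3 — cumulative fraction after k components = (λ_1 + ... + λ_k) / Σ λ:
  k = 1: 27/36 = 0.75
  k = 2: (27 + 9)/36 = 36/36 = 1

Summary (fraction, with percent):

explained: PC1 0.75 (75%), PC2 0.25 (25%);  cumulative: 0.75, 1


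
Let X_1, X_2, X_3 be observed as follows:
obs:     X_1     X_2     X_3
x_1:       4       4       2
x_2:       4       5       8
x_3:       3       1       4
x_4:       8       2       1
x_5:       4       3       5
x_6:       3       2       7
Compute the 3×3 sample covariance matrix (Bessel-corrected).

Step 1 — column means:
  mean(X_1) = (4 + 4 + 3 + 8 + 4 + 3) / 6 = 26/6 = 4.3333
  mean(X_2) = (4 + 5 + 1 + 2 + 3 + 2) / 6 = 17/6 = 2.8333
  mean(X_3) = (2 + 8 + 4 + 1 + 5 + 7) / 6 = 27/6 = 4.5

Step 2 — sample covariance S[i,j] = (1/(n-1)) · Σ_k (x_{k,i} - mean_i) · (x_{k,j} - mean_j), with n-1 = 5.
  S[X_1,X_1] = ((-0.3333)·(-0.3333) + (-0.3333)·(-0.3333) + (-1.3333)·(-1.3333) + (3.6667)·(3.6667) + (-0.3333)·(-0.3333) + (-1.3333)·(-1.3333)) / 5 = 17.3333/5 = 3.4667
  S[X_1,X_2] = ((-0.3333)·(1.1667) + (-0.3333)·(2.1667) + (-1.3333)·(-1.8333) + (3.6667)·(-0.8333) + (-0.3333)·(0.1667) + (-1.3333)·(-0.8333)) / 5 = -0.6667/5 = -0.1333
  S[X_1,X_3] = ((-0.3333)·(-2.5) + (-0.3333)·(3.5) + (-1.3333)·(-0.5) + (3.6667)·(-3.5) + (-0.3333)·(0.5) + (-1.3333)·(2.5)) / 5 = -16/5 = -3.2
  S[X_2,X_2] = ((1.1667)·(1.1667) + (2.1667)·(2.1667) + (-1.8333)·(-1.8333) + (-0.8333)·(-0.8333) + (0.1667)·(0.1667) + (-0.8333)·(-0.8333)) / 5 = 10.8333/5 = 2.1667
  S[X_2,X_3] = ((1.1667)·(-2.5) + (2.1667)·(3.5) + (-1.8333)·(-0.5) + (-0.8333)·(-3.5) + (0.1667)·(0.5) + (-0.8333)·(2.5)) / 5 = 6.5/5 = 1.3
  S[X_3,X_3] = ((-2.5)·(-2.5) + (3.5)·(3.5) + (-0.5)·(-0.5) + (-3.5)·(-3.5) + (0.5)·(0.5) + (2.5)·(2.5)) / 5 = 37.5/5 = 7.5

S is symmetric (S[j,i] = S[i,j]). Assembling:

S = [[3.4667, -0.1333, -3.2],
 [-0.1333, 2.1667, 1.3],
 [-3.2, 1.3, 7.5]]


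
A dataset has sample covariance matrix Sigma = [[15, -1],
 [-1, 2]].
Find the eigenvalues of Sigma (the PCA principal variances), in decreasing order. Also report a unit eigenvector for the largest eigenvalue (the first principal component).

Step 1 — characteristic polynomial of 2×2 Sigma:
  det(Sigma - λI) = λ² - trace · λ + det = 0.
  trace = 15 + 2 = 17, det = 15·2 - (-1)² = 29.
Step 2 — discriminant:
  Δ = trace² - 4·det = 289 - 116 = 173.
Step 3 — eigenvalues:
  λ = (trace ± √Δ)/2 = (17 ± 13.1529)/2,
  λ_1 = 15.0765,  λ_2 = 1.9235.

Step 4 — unit eigenvector for λ_1: solve (Sigma - λ_1 I)v = 0. First row:
  (15 - 15.0765)·v_x + (-1)·v_y = 0, i.e. (-0.0765)·v_x + (-1)·v_y = 0,
  so v ∝ (b, λ_1 - a) = (-1, 0.0765); multiply by -1 so the first entry is positive: u = (1, -0.0765).
  ||u|| = √((1)² + (-0.0765)²) = √(1.0058) ≈ 1.0029,
  v_1 = u/||u|| ≈ (0.9971, -0.0763) (||v_1|| = 1).

λ_1 = 15.0765,  λ_2 = 1.9235;  v_1 ≈ (0.9971, -0.0763)


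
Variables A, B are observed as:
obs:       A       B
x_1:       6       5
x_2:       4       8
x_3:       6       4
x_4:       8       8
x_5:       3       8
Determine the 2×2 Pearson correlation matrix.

Step 1 — column means:
  mean(A) = (6 + 4 + 6 + 8 + 3) / 5 = 27/5 = 5.4
  mean(B) = (5 + 8 + 4 + 8 + 8) / 5 = 33/5 = 6.6

Step 2 — sample variances and covariances s[i,j] = (1/(n-1)) · Σ_k (x_{k,i} - mean_i) · (x_{k,j} - mean_j), with n-1 = 4:
  s[A,A] = ((0.6)·(0.6) + (-1.4)·(-1.4) + (0.6)·(0.6) + (2.6)·(2.6) + (-2.4)·(-2.4)) / 4 = 15.2/4 = 3.8
  s[A,B] = ((0.6)·(-1.6) + (-1.4)·(1.4) + (0.6)·(-2.6) + (2.6)·(1.4) + (-2.4)·(1.4)) / 4 = -4.2/4 = -1.05
  s[B,B] = ((-1.6)·(-1.6) + (1.4)·(1.4) + (-2.6)·(-2.6) + (1.4)·(1.4) + (1.4)·(1.4)) / 4 = 15.2/4 = 3.8
  Sample standard deviations s_i = √(s[i,i]):
  s(A) = √(3.8) = 1.9494
  s(B) = √(3.8) = 1.9494

Step 3 — r_{ij} = s_{ij} / (s_i · s_j):
  r[A,A] = 1 (diagonal).
  r[A,B] = -1.05 / (1.9494 · 1.9494) = -1.05 / 3.8 = -0.2763
  r[B,B] = 1 (diagonal).

R is symmetric with unit diagonal. Assembling:

R = [[1, -0.2763],
 [-0.2763, 1]]


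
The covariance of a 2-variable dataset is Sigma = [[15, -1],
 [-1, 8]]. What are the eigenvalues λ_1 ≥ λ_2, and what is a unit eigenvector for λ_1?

Step 1 — characteristic polynomial of 2×2 Sigma:
  det(Sigma - λI) = λ² - trace · λ + det = 0.
  trace = 15 + 8 = 23, det = 15·8 - (-1)² = 119.
Step 2 — discriminant:
  Δ = trace² - 4·det = 529 - 476 = 53.
Step 3 — eigenvalues:
  λ = (trace ± √Δ)/2 = (23 ± 7.2801)/2,
  λ_1 = 15.1401,  λ_2 = 7.8599.

Step 4 — unit eigenvector for λ_1: solve (Sigma - λ_1 I)v = 0. First row:
  (15 - 15.1401)·v_x + (-1)·v_y = 0, i.e. (-0.1401)·v_x + (-1)·v_y = 0,
  so v ∝ (b, λ_1 - a) = (-1, 0.1401); multiply by -1 so the first entry is positive: u = (1, -0.1401).
  ||u|| = √((1)² + (-0.1401)²) = √(1.0196) ≈ 1.0098,
  v_1 = u/||u|| ≈ (0.9903, -0.1387) (||v_1|| = 1).

λ_1 = 15.1401,  λ_2 = 7.8599;  v_1 ≈ (0.9903, -0.1387)


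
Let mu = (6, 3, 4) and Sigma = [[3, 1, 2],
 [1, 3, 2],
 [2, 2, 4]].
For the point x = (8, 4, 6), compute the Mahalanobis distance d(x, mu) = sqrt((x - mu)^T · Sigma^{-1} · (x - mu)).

Step 1 — centre the observation: (x - mu) = (2, 1, 2).

Step 2 — invert Sigma (cofactor / det for 3×3, or solve directly):
  Sigma^{-1} = [[0.5, 0, -0.25],
 [0, 0.5, -0.25],
 [-0.25, -0.25, 0.5]].

Step 3 — form the quadratic (x - mu)^T · Sigma^{-1} · (x - mu):
  Sigma^{-1} · (x - mu) = (0.5, 0, 0.25).
  (x - mu)^T · [Sigma^{-1} · (x - mu)] = (2)·(0.5) + (1)·(0) + (2)·(0.25) = 1.5.

Step 4 — take square root: d = √(1.5) ≈ 1.2247.

d(x, mu) = √(1.5) ≈ 1.2247


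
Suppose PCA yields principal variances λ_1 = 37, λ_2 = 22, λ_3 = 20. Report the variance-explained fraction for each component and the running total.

Step 1 — total variance = trace(Sigma) = Σ λ_i = 37 + 22 + 20 = 79.

Step 2 — fraction explained by component i = λ_i / Σ λ:
  PC1: 37/79 = 0.4684
  PC2: 22/79 = 0.2785
  PC3: 20/79 = 0.2532

Step 3 — cumulative fraction after k components = (λ_1 + ... + λ_k) / Σ λ:
  k = 1: 37/79 = 0.4684
  k = 2: (37 + 22)/79 = 59/79 = 0.7468
  k = 3: (37 + 22 + 20)/79 = 79/79 = 1

Summary (fraction, with percent):

explained: PC1 0.4684 (46.84%), PC2 0.2785 (27.85%), PC3 0.2532 (25.32%);  cumulative: 0.4684, 0.7468, 1


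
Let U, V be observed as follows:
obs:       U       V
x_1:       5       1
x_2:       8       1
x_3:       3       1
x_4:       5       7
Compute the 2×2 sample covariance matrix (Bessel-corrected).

Step 1 — column means:
  mean(U) = (5 + 8 + 3 + 5) / 4 = 21/4 = 5.25
  mean(V) = (1 + 1 + 1 + 7) / 4 = 10/4 = 2.5

Step 2 — sample covariance S[i,j] = (1/(n-1)) · Σ_k (x_{k,i} - mean_i) · (x_{k,j} - mean_j), with n-1 = 3.
  S[U,U] = ((-0.25)·(-0.25) + (2.75)·(2.75) + (-2.25)·(-2.25) + (-0.25)·(-0.25)) / 3 = 12.75/3 = 4.25
  S[U,V] = ((-0.25)·(-1.5) + (2.75)·(-1.5) + (-2.25)·(-1.5) + (-0.25)·(4.5)) / 3 = -1.5/3 = -0.5
  S[V,V] = ((-1.5)·(-1.5) + (-1.5)·(-1.5) + (-1.5)·(-1.5) + (4.5)·(4.5)) / 3 = 27/3 = 9

S is symmetric (S[j,i] = S[i,j]). Assembling:

S = [[4.25, -0.5],
 [-0.5, 9]]


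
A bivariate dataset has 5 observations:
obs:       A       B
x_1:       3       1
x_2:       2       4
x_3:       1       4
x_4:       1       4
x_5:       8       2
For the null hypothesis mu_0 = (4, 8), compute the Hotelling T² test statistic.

Step 1 — sample mean vector:
  mean(A) = (3 + 2 + 1 + 1 + 8) / 5 = 15/5 = 3
  mean(B) = (1 + 4 + 4 + 4 + 2) / 5 = 15/5 = 3
  x̄ = (3, 3),  deviation x̄ - mu_0 = (3, 3) - (4, 8) = (-1, -5).

Step 2 — sample covariance matrix, S[i,j] = (1/(n-1)) · Σ_k (x_{k,i} - mean_i) · (x_{k,j} - mean_j), divisor n-1 = 4:
  S[A,A] = ((0)·(0) + (-1)·(-1) + (-2)·(-2) + (-2)·(-2) + (5)·(5)) / 4 = 34/4 = 8.5
  S[A,B] = ((0)·(-2) + (-1)·(1) + (-2)·(1) + (-2)·(1) + (5)·(-1)) / 4 = -10/4 = -2.5
  S[B,B] = ((-2)·(-2) + (1)·(1) + (1)·(1) + (1)·(1) + (-1)·(-1)) / 4 = 8/4 = 2
  S = [[8.5, -2.5],
 [-2.5, 2]].

Step 3 — invert S. det(S) = 8.5·2 - (-2.5)² = 10.75.
  S^{-1} = (1/det) · [[d, -b], [-b, a]] = [[0.186, 0.2326],
 [0.2326, 0.7907]].

Step 4 — quadratic form (x̄ - mu_0)^T · S^{-1} · (x̄ - mu_0):
  S^{-1} · (x̄ - mu_0) = (-1.3488, -4.186),
  (x̄ - mu_0)^T · [...] = (-1)·(-1.3488) + (-5)·(-4.186) = 22.2791.

Step 5 — scale by n: T² = 5 · 22.2791 = 111.3953.

T² ≈ 111.3953


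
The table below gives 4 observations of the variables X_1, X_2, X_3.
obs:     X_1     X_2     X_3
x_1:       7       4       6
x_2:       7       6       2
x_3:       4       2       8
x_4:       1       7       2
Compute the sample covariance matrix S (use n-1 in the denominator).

Step 1 — column means:
  mean(X_1) = (7 + 7 + 4 + 1) / 4 = 19/4 = 4.75
  mean(X_2) = (4 + 6 + 2 + 7) / 4 = 19/4 = 4.75
  mean(X_3) = (6 + 2 + 8 + 2) / 4 = 18/4 = 4.5

Step 2 — sample covariance S[i,j] = (1/(n-1)) · Σ_k (x_{k,i} - mean_i) · (x_{k,j} - mean_j), with n-1 = 3.
  S[X_1,X_1] = ((2.25)·(2.25) + (2.25)·(2.25) + (-0.75)·(-0.75) + (-3.75)·(-3.75)) / 3 = 24.75/3 = 8.25
  S[X_1,X_2] = ((2.25)·(-0.75) + (2.25)·(1.25) + (-0.75)·(-2.75) + (-3.75)·(2.25)) / 3 = -5.25/3 = -1.75
  S[X_1,X_3] = ((2.25)·(1.5) + (2.25)·(-2.5) + (-0.75)·(3.5) + (-3.75)·(-2.5)) / 3 = 4.5/3 = 1.5
  S[X_2,X_2] = ((-0.75)·(-0.75) + (1.25)·(1.25) + (-2.75)·(-2.75) + (2.25)·(2.25)) / 3 = 14.75/3 = 4.9167
  S[X_2,X_3] = ((-0.75)·(1.5) + (1.25)·(-2.5) + (-2.75)·(3.5) + (2.25)·(-2.5)) / 3 = -19.5/3 = -6.5
  S[X_3,X_3] = ((1.5)·(1.5) + (-2.5)·(-2.5) + (3.5)·(3.5) + (-2.5)·(-2.5)) / 3 = 27/3 = 9

S is symmetric (S[j,i] = S[i,j]). Assembling:

S = [[8.25, -1.75, 1.5],
 [-1.75, 4.9167, -6.5],
 [1.5, -6.5, 9]]


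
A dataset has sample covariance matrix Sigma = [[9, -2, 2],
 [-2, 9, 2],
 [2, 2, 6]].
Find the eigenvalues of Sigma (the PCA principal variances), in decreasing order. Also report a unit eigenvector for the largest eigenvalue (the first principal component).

Step 1 — characteristic polynomial p(λ) = det(λI - Sigma) = λ³ - tr·λ² + c_1·λ - det, where tr = trace, c_1 = sum of the principal 2×2 minors, det = det(Sigma):
  tr = 9 + 9 + 6 = 24,
  c_1 = (9·9 - (-2)²) + (9·6 - (2)²) + (9·6 - (2)²) = 77 + 50 + 50 = 177,
  det = 9·(9·6 - (2)²) - (-2)·((-2)·6 - (2)·(2)) + (2)·((-2)·(2) - 9·(2)) = 9·(50) - (-2)·(-16) + (2)·(-22) = 374.
  So p(λ) = λ³ - 24λ² + 177λ - 374.
Step 2 — look for an integer root (rational root theorem: any rational root is an integer divisor of 374). Testing λ = 11:
  p(11) = 1331 - 2904 + 1947 - 374 = 0  ✓
  Dividing out (λ - 11): p(λ) = (λ - 11)(λ² - 13λ + 34).
Step 3 — remaining eigenvalues from the quadratic λ² - 13λ + 34 = 0:
  Δ = 13² - 4·34 = 169 - 136 = 33,  λ = (13 ± √33)/2 = (13 ± 5.7446)/2 ≈ 9.3723 or 3.6277.
  Sorted: λ_1 = 11,  λ_2 = 9.3723,  λ_3 = 3.6277  (check: sum = 24 = tr ✓).

Step 4 — unit eigenvector for λ_1 = 11: v spans the null space of (Sigma - λ_1 I), whose rows are
  r_1 = (-2, -2, 2),  r_2 = (-2, -2, 2),  r_3 = (2, 2, -5).
  v is orthogonal to every row, so take v ∝ r_1 × r_3 = ((-2)·(-5) - (2)·(2), (2)·(2) - (-2)·(-5), (-2)·(2) - (-2)·(2)) = (6, -6, 0).
  Rescale (divide by 6): u = (1, -1, 0).
  ||u|| = √((1)² + (-1)² + (0)²) = √(2) ≈ 1.4142,  v_1 = u/||u|| ≈ (0.7071, -0.7071, 0) (||v_1|| = 1).

λ_1 = 11,  λ_2 = 9.3723,  λ_3 = 3.6277;  v_1 ≈ (0.7071, -0.7071, 0)


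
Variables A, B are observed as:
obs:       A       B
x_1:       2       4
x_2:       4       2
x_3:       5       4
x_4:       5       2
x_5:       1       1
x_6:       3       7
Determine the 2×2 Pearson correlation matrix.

Step 1 — column means:
  mean(A) = (2 + 4 + 5 + 5 + 1 + 3) / 6 = 20/6 = 3.3333
  mean(B) = (4 + 2 + 4 + 2 + 1 + 7) / 6 = 20/6 = 3.3333

Step 2 — sample variances and covariances s[i,j] = (1/(n-1)) · Σ_k (x_{k,i} - mean_i) · (x_{k,j} - mean_j), with n-1 = 5:
  s[A,A] = ((-1.3333)·(-1.3333) + (0.6667)·(0.6667) + (1.6667)·(1.6667) + (1.6667)·(1.6667) + (-2.3333)·(-2.3333) + (-0.3333)·(-0.3333)) / 5 = 13.3333/5 = 2.6667
  s[A,B] = ((-1.3333)·(0.6667) + (0.6667)·(-1.3333) + (1.6667)·(0.6667) + (1.6667)·(-1.3333) + (-2.3333)·(-2.3333) + (-0.3333)·(3.6667)) / 5 = 1.3333/5 = 0.2667
  s[B,B] = ((0.6667)·(0.6667) + (-1.3333)·(-1.3333) + (0.6667)·(0.6667) + (-1.3333)·(-1.3333) + (-2.3333)·(-2.3333) + (3.6667)·(3.6667)) / 5 = 23.3333/5 = 4.6667
  Sample standard deviations s_i = √(s[i,i]):
  s(A) = √(2.6667) = 1.633
  s(B) = √(4.6667) = 2.1602

Step 3 — r_{ij} = s_{ij} / (s_i · s_j):
  r[A,A] = 1 (diagonal).
  r[A,B] = 0.2667 / (1.633 · 2.1602) = 0.2667 / 3.5277 = 0.0756
  r[B,B] = 1 (diagonal).

R is symmetric with unit diagonal. Assembling:

R = [[1, 0.0756],
 [0.0756, 1]]


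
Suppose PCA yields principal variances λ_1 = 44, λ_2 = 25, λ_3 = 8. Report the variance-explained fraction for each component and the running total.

Step 1 — total variance = trace(Sigma) = Σ λ_i = 44 + 25 + 8 = 77.

Step 2 — fraction explained by component i = λ_i / Σ λ:
  PC1: 44/77 = 0.5714
  PC2: 25/77 = 0.3247
  PC3: 8/77 = 0.1039

Step 3 — cumulative fraction after k components = (λ_1 + ... + λ_k) / Σ λ:
  k = 1: 44/77 = 0.5714
  k = 2: (44 + 25)/77 = 69/77 = 0.8961
  k = 3: (44 + 25 + 8)/77 = 77/77 = 1

Summary (fraction, with percent):

explained: PC1 0.5714 (57.14%), PC2 0.3247 (32.47%), PC3 0.1039 (10.39%);  cumulative: 0.5714, 0.8961, 1


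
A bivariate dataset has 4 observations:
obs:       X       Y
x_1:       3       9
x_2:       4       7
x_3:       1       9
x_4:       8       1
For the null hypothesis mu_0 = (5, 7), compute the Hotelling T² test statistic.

Step 1 — sample mean vector:
  mean(X) = (3 + 4 + 1 + 8) / 4 = 16/4 = 4
  mean(Y) = (9 + 7 + 9 + 1) / 4 = 26/4 = 6.5
  x̄ = (4, 6.5),  deviation x̄ - mu_0 = (4, 6.5) - (5, 7) = (-1, -0.5).

Step 2 — sample covariance matrix, S[i,j] = (1/(n-1)) · Σ_k (x_{k,i} - mean_i) · (x_{k,j} - mean_j), divisor n-1 = 3:
  S[X,X] = ((-1)·(-1) + (0)·(0) + (-3)·(-3) + (4)·(4)) / 3 = 26/3 = 8.6667
  S[X,Y] = ((-1)·(2.5) + (0)·(0.5) + (-3)·(2.5) + (4)·(-5.5)) / 3 = -32/3 = -10.6667
  S[Y,Y] = ((2.5)·(2.5) + (0.5)·(0.5) + (2.5)·(2.5) + (-5.5)·(-5.5)) / 3 = 43/3 = 14.3333
  S = [[8.6667, -10.6667],
 [-10.6667, 14.3333]].

Step 3 — invert S. det(S) = 8.6667·14.3333 - (-10.6667)² = 10.4444.
  S^{-1} = (1/det) · [[d, -b], [-b, a]] = [[1.3723, 1.0213],
 [1.0213, 0.8298]].

Step 4 — quadratic form (x̄ - mu_0)^T · S^{-1} · (x̄ - mu_0):
  S^{-1} · (x̄ - mu_0) = (-1.883, -1.4362),
  (x̄ - mu_0)^T · [...] = (-1)·(-1.883) + (-0.5)·(-1.4362) = 2.6011.

Step 5 — scale by n: T² = 4 · 2.6011 = 10.4043.

T² ≈ 10.4043


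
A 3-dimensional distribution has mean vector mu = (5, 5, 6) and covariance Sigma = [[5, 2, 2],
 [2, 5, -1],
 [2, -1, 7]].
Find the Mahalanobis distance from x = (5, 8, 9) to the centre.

Step 1 — centre the observation: (x - mu) = (0, 3, 3).

Step 2 — invert Sigma (cofactor / det for 3×3, or solve directly):
  Sigma^{-1} = [[0.2982, -0.1404, -0.1053],
 [-0.1404, 0.2719, 0.0789],
 [-0.1053, 0.0789, 0.1842]].

Step 3 — form the quadratic (x - mu)^T · Sigma^{-1} · (x - mu):
  Sigma^{-1} · (x - mu) = (-0.7368, 1.0526, 0.7895).
  (x - mu)^T · [Sigma^{-1} · (x - mu)] = (0)·(-0.7368) + (3)·(1.0526) + (3)·(0.7895) = 5.5263.

Step 4 — take square root: d = √(5.5263) ≈ 2.3508.

d(x, mu) = √(5.5263) ≈ 2.3508


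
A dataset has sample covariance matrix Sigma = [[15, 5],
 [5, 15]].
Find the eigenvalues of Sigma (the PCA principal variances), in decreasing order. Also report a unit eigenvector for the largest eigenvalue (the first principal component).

Step 1 — characteristic polynomial of 2×2 Sigma:
  det(Sigma - λI) = λ² - trace · λ + det = 0.
  trace = 15 + 15 = 30, det = 15·15 - (5)² = 200.
Step 2 — discriminant:
  Δ = trace² - 4·det = 900 - 800 = 100.
Step 3 — eigenvalues:
  λ = (trace ± √Δ)/2 = (30 ± 10)/2,
  λ_1 = 20,  λ_2 = 10.

Step 4 — unit eigenvector for λ_1: solve (Sigma - λ_1 I)v = 0. First row:
  (15 - 20)·v_x + (5)·v_y = 0, i.e. (-5)·v_x + (5)·v_y = 0,
  so v ∝ (b, λ_1 - a) = (5, 5) = u.
  ||u|| = √((5)² + (5)²) = √(50) ≈ 7.0711,
  v_1 = u/||u|| ≈ (0.7071, 0.7071) (||v_1|| = 1).

λ_1 = 20,  λ_2 = 10;  v_1 ≈ (0.7071, 0.7071)


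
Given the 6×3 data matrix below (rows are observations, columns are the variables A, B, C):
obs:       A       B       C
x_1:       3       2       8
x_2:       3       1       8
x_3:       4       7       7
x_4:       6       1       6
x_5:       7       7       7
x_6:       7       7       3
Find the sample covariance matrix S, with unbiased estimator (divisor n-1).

Step 1 — column means:
  mean(A) = (3 + 3 + 4 + 6 + 7 + 7) / 6 = 30/6 = 5
  mean(B) = (2 + 1 + 7 + 1 + 7 + 7) / 6 = 25/6 = 4.1667
  mean(C) = (8 + 8 + 7 + 6 + 7 + 3) / 6 = 39/6 = 6.5

Step 2 — sample covariance S[i,j] = (1/(n-1)) · Σ_k (x_{k,i} - mean_i) · (x_{k,j} - mean_j), with n-1 = 5.
  S[A,A] = ((-2)·(-2) + (-2)·(-2) + (-1)·(-1) + (1)·(1) + (2)·(2) + (2)·(2)) / 5 = 18/5 = 3.6
  S[A,B] = ((-2)·(-2.1667) + (-2)·(-3.1667) + (-1)·(2.8333) + (1)·(-3.1667) + (2)·(2.8333) + (2)·(2.8333)) / 5 = 16/5 = 3.2
  S[A,C] = ((-2)·(1.5) + (-2)·(1.5) + (-1)·(0.5) + (1)·(-0.5) + (2)·(0.5) + (2)·(-3.5)) / 5 = -13/5 = -2.6
  S[B,B] = ((-2.1667)·(-2.1667) + (-3.1667)·(-3.1667) + (2.8333)·(2.8333) + (-3.1667)·(-3.1667) + (2.8333)·(2.8333) + (2.8333)·(2.8333)) / 5 = 48.8333/5 = 9.7667
  S[B,C] = ((-2.1667)·(1.5) + (-3.1667)·(1.5) + (2.8333)·(0.5) + (-3.1667)·(-0.5) + (2.8333)·(0.5) + (2.8333)·(-3.5)) / 5 = -13.5/5 = -2.7
  S[C,C] = ((1.5)·(1.5) + (1.5)·(1.5) + (0.5)·(0.5) + (-0.5)·(-0.5) + (0.5)·(0.5) + (-3.5)·(-3.5)) / 5 = 17.5/5 = 3.5

S is symmetric (S[j,i] = S[i,j]). Assembling:

S = [[3.6, 3.2, -2.6],
 [3.2, 9.7667, -2.7],
 [-2.6, -2.7, 3.5]]


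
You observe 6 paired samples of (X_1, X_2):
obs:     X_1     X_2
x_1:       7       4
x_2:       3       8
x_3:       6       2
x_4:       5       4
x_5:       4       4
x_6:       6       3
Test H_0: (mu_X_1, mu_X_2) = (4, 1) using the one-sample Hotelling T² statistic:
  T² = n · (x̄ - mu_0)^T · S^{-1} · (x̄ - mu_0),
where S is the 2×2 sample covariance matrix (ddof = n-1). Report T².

Step 1 — sample mean vector:
  mean(X_1) = (7 + 3 + 6 + 5 + 4 + 6) / 6 = 31/6 = 5.1667
  mean(X_2) = (4 + 8 + 2 + 4 + 4 + 3) / 6 = 25/6 = 4.1667
  x̄ = (5.1667, 4.1667),  deviation x̄ - mu_0 = (5.1667, 4.1667) - (4, 1) = (1.1667, 3.1667).

Step 2 — sample covariance matrix, S[i,j] = (1/(n-1)) · Σ_k (x_{k,i} - mean_i) · (x_{k,j} - mean_j), divisor n-1 = 5:
  S[X_1,X_1] = ((1.8333)·(1.8333) + (-2.1667)·(-2.1667) + (0.8333)·(0.8333) + (-0.1667)·(-0.1667) + (-1.1667)·(-1.1667) + (0.8333)·(0.8333)) / 5 = 10.8333/5 = 2.1667
  S[X_1,X_2] = ((1.8333)·(-0.1667) + (-2.1667)·(3.8333) + (0.8333)·(-2.1667) + (-0.1667)·(-0.1667) + (-1.1667)·(-0.1667) + (0.8333)·(-1.1667)) / 5 = -11.1667/5 = -2.2333
  S[X_2,X_2] = ((-0.1667)·(-0.1667) + (3.8333)·(3.8333) + (-2.1667)·(-2.1667) + (-0.1667)·(-0.1667) + (-0.1667)·(-0.1667) + (-1.1667)·(-1.1667)) / 5 = 20.8333/5 = 4.1667
  S = [[2.1667, -2.2333],
 [-2.2333, 4.1667]].

Step 3 — invert S. det(S) = 2.1667·4.1667 - (-2.2333)² = 4.04.
  S^{-1} = (1/det) · [[d, -b], [-b, a]] = [[1.0314, 0.5528],
 [0.5528, 0.5363]].

Step 4 — quadratic form (x̄ - mu_0)^T · S^{-1} · (x̄ - mu_0):
  S^{-1} · (x̄ - mu_0) = (2.9538, 2.3432),
  (x̄ - mu_0)^T · [...] = (1.1667)·(2.9538) + (3.1667)·(2.3432) = 10.8663.

Step 5 — scale by n: T² = 6 · 10.8663 = 65.198.

T² ≈ 65.198


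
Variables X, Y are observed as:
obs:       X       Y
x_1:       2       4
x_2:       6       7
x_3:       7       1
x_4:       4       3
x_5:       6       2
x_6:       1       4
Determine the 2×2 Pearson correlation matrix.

Step 1 — column means:
  mean(X) = (2 + 6 + 7 + 4 + 6 + 1) / 6 = 26/6 = 4.3333
  mean(Y) = (4 + 7 + 1 + 3 + 2 + 4) / 6 = 21/6 = 3.5

Step 2 — sample variances and covariances s[i,j] = (1/(n-1)) · Σ_k (x_{k,i} - mean_i) · (x_{k,j} - mean_j), with n-1 = 5:
  s[X,X] = ((-2.3333)·(-2.3333) + (1.6667)·(1.6667) + (2.6667)·(2.6667) + (-0.3333)·(-0.3333) + (1.6667)·(1.6667) + (-3.3333)·(-3.3333)) / 5 = 29.3333/5 = 5.8667
  s[X,Y] = ((-2.3333)·(0.5) + (1.6667)·(3.5) + (2.6667)·(-2.5) + (-0.3333)·(-0.5) + (1.6667)·(-1.5) + (-3.3333)·(0.5)) / 5 = -6/5 = -1.2
  s[Y,Y] = ((0.5)·(0.5) + (3.5)·(3.5) + (-2.5)·(-2.5) + (-0.5)·(-0.5) + (-1.5)·(-1.5) + (0.5)·(0.5)) / 5 = 21.5/5 = 4.3
  Sample standard deviations s_i = √(s[i,i]):
  s(X) = √(5.8667) = 2.4221
  s(Y) = √(4.3) = 2.0736

Step 3 — r_{ij} = s_{ij} / (s_i · s_j):
  r[X,X] = 1 (diagonal).
  r[X,Y] = -1.2 / (2.4221 · 2.0736) = -1.2 / 5.0226 = -0.2389
  r[Y,Y] = 1 (diagonal).

R is symmetric with unit diagonal. Assembling:

R = [[1, -0.2389],
 [-0.2389, 1]]


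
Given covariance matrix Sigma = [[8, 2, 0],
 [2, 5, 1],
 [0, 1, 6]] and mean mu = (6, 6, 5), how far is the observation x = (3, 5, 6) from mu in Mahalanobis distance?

Step 1 — centre the observation: (x - mu) = (-3, -1, 1).

Step 2 — invert Sigma (cofactor / det for 3×3, or solve directly):
  Sigma^{-1} = [[0.1394, -0.0577, 0.0096],
 [-0.0577, 0.2308, -0.0385],
 [0.0096, -0.0385, 0.1731]].

Step 3 — form the quadratic (x - mu)^T · Sigma^{-1} · (x - mu):
  Sigma^{-1} · (x - mu) = (-0.351, -0.0962, 0.1827).
  (x - mu)^T · [Sigma^{-1} · (x - mu)] = (-3)·(-0.351) + (-1)·(-0.0962) + (1)·(0.1827) = 1.3317.

Step 4 — take square root: d = √(1.3317) ≈ 1.154.

d(x, mu) = √(1.3317) ≈ 1.154


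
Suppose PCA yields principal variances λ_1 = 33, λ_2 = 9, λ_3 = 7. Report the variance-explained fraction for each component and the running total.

Step 1 — total variance = trace(Sigma) = Σ λ_i = 33 + 9 + 7 = 49.

Step 2 — fraction explained by component i = λ_i / Σ λ:
  PC1: 33/49 = 0.6735
  PC2: 9/49 = 0.1837
  PC3: 7/49 = 0.1429

Step 3 — cumulative fraction after k components = (λ_1 + ... + λ_k) / Σ λ:
  k = 1: 33/49 = 0.6735
  k = 2: (33 + 9)/49 = 42/49 = 0.8571
  k = 3: (33 + 9 + 7)/49 = 49/49 = 1

Summary (fraction, with percent):

explained: PC1 0.6735 (67.35%), PC2 0.1837 (18.37%), PC3 0.1429 (14.29%);  cumulative: 0.6735, 0.8571, 1


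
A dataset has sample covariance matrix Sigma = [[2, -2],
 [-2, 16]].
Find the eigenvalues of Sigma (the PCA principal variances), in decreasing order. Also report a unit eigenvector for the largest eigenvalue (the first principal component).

Step 1 — characteristic polynomial of 2×2 Sigma:
  det(Sigma - λI) = λ² - trace · λ + det = 0.
  trace = 2 + 16 = 18, det = 2·16 - (-2)² = 28.
Step 2 — discriminant:
  Δ = trace² - 4·det = 324 - 112 = 212.
Step 3 — eigenvalues:
  λ = (trace ± √Δ)/2 = (18 ± 14.5602)/2,
  λ_1 = 16.2801,  λ_2 = 1.7199.

Step 4 — unit eigenvector for λ_1: solve (Sigma - λ_1 I)v = 0. First row:
  (2 - 16.2801)·v_x + (-2)·v_y = 0, i.e. (-14.2801)·v_x + (-2)·v_y = 0,
  so v ∝ (b, λ_1 - a) = (-2, 14.2801); multiply by -1 so the first entry is positive: u = (2, -14.2801).
  ||u|| = √((2)² + (-14.2801)²) = √(207.9215) ≈ 14.4195,
  v_1 = u/||u|| ≈ (0.1387, -0.9903) (||v_1|| = 1).

λ_1 = 16.2801,  λ_2 = 1.7199;  v_1 ≈ (0.1387, -0.9903)


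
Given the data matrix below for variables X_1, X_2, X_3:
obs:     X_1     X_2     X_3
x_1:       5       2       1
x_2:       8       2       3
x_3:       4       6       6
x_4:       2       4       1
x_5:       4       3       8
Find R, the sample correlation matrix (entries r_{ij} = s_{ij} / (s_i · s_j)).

Step 1 — column means:
  mean(X_1) = (5 + 8 + 4 + 2 + 4) / 5 = 23/5 = 4.6
  mean(X_2) = (2 + 2 + 6 + 4 + 3) / 5 = 17/5 = 3.4
  mean(X_3) = (1 + 3 + 6 + 1 + 8) / 5 = 19/5 = 3.8

Step 2 — sample variances and covariances s[i,j] = (1/(n-1)) · Σ_k (x_{k,i} - mean_i) · (x_{k,j} - mean_j), with n-1 = 4:
  s[X_1,X_1] = ((0.4)·(0.4) + (3.4)·(3.4) + (-0.6)·(-0.6) + (-2.6)·(-2.6) + (-0.6)·(-0.6)) / 4 = 19.2/4 = 4.8
  s[X_1,X_2] = ((0.4)·(-1.4) + (3.4)·(-1.4) + (-0.6)·(2.6) + (-2.6)·(0.6) + (-0.6)·(-0.4)) / 4 = -8.2/4 = -2.05
  s[X_1,X_3] = ((0.4)·(-2.8) + (3.4)·(-0.8) + (-0.6)·(2.2) + (-2.6)·(-2.8) + (-0.6)·(4.2)) / 4 = -0.4/4 = -0.1
  s[X_2,X_2] = ((-1.4)·(-1.4) + (-1.4)·(-1.4) + (2.6)·(2.6) + (0.6)·(0.6) + (-0.4)·(-0.4)) / 4 = 11.2/4 = 2.8
  s[X_2,X_3] = ((-1.4)·(-2.8) + (-1.4)·(-0.8) + (2.6)·(2.2) + (0.6)·(-2.8) + (-0.4)·(4.2)) / 4 = 7.4/4 = 1.85
  s[X_3,X_3] = ((-2.8)·(-2.8) + (-0.8)·(-0.8) + (2.2)·(2.2) + (-2.8)·(-2.8) + (4.2)·(4.2)) / 4 = 38.8/4 = 9.7
  Sample standard deviations s_i = √(s[i,i]):
  s(X_1) = √(4.8) = 2.1909
  s(X_2) = √(2.8) = 1.6733
  s(X_3) = √(9.7) = 3.1145

Step 3 — r_{ij} = s_{ij} / (s_i · s_j):
  r[X_1,X_1] = 1 (diagonal).
  r[X_1,X_2] = -2.05 / (2.1909 · 1.6733) = -2.05 / 3.6661 = -0.5592
  r[X_1,X_3] = -0.1 / (2.1909 · 3.1145) = -0.1 / 6.8235 = -0.0147
  r[X_2,X_2] = 1 (diagonal).
  r[X_2,X_3] = 1.85 / (1.6733 · 3.1145) = 1.85 / 5.2115 = 0.355
  r[X_3,X_3] = 1 (diagonal).

R is symmetric with unit diagonal. Assembling:

R = [[1, -0.5592, -0.0147],
 [-0.5592, 1, 0.355],
 [-0.0147, 0.355, 1]]


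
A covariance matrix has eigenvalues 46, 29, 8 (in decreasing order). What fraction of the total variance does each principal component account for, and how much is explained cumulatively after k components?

Step 1 — total variance = trace(Sigma) = Σ λ_i = 46 + 29 + 8 = 83.

Step 2 — fraction explained by component i = λ_i / Σ λ:
  PC1: 46/83 = 0.5542
  PC2: 29/83 = 0.3494
  PC3: 8/83 = 0.0964

Step 3 — cumulative fraction after k components = (λ_1 + ... + λ_k) / Σ λ:
  k = 1: 46/83 = 0.5542
  k = 2: (46 + 29)/83 = 75/83 = 0.9036
  k = 3: (46 + 29 + 8)/83 = 83/83 = 1

Summary (fraction, with percent):

explained: PC1 0.5542 (55.42%), PC2 0.3494 (34.94%), PC3 0.0964 (9.64%);  cumulative: 0.5542, 0.9036, 1


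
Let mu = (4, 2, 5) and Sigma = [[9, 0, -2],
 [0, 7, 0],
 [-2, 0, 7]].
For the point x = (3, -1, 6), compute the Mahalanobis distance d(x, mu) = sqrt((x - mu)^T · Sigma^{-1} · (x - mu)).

Step 1 — centre the observation: (x - mu) = (-1, -3, 1).

Step 2 — invert Sigma (cofactor / det for 3×3, or solve directly):
  Sigma^{-1} = [[0.1186, 0, 0.0339],
 [0, 0.1429, 0],
 [0.0339, 0, 0.1525]].

Step 3 — form the quadratic (x - mu)^T · Sigma^{-1} · (x - mu):
  Sigma^{-1} · (x - mu) = (-0.0847, -0.4286, 0.1186).
  (x - mu)^T · [Sigma^{-1} · (x - mu)] = (-1)·(-0.0847) + (-3)·(-0.4286) + (1)·(0.1186) = 1.4891.

Step 4 — take square root: d = √(1.4891) ≈ 1.2203.

d(x, mu) = √(1.4891) ≈ 1.2203


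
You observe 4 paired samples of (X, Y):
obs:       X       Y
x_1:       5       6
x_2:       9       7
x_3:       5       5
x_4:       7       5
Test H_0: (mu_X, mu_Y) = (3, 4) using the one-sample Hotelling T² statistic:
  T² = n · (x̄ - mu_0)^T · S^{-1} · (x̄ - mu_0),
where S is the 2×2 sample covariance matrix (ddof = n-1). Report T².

Step 1 — sample mean vector:
  mean(X) = (5 + 9 + 5 + 7) / 4 = 26/4 = 6.5
  mean(Y) = (6 + 7 + 5 + 5) / 4 = 23/4 = 5.75
  x̄ = (6.5, 5.75),  deviation x̄ - mu_0 = (6.5, 5.75) - (3, 4) = (3.5, 1.75).

Step 2 — sample covariance matrix, S[i,j] = (1/(n-1)) · Σ_k (x_{k,i} - mean_i) · (x_{k,j} - mean_j), divisor n-1 = 3:
  S[X,X] = ((-1.5)·(-1.5) + (2.5)·(2.5) + (-1.5)·(-1.5) + (0.5)·(0.5)) / 3 = 11/3 = 3.6667
  S[X,Y] = ((-1.5)·(0.25) + (2.5)·(1.25) + (-1.5)·(-0.75) + (0.5)·(-0.75)) / 3 = 3.5/3 = 1.1667
  S[Y,Y] = ((0.25)·(0.25) + (1.25)·(1.25) + (-0.75)·(-0.75) + (-0.75)·(-0.75)) / 3 = 2.75/3 = 0.9167
  S = [[3.6667, 1.1667],
 [1.1667, 0.9167]].

Step 3 — invert S. det(S) = 3.6667·0.9167 - (1.1667)² = 2.
  S^{-1} = (1/det) · [[d, -b], [-b, a]] = [[0.4583, -0.5833],
 [-0.5833, 1.8333]].

Step 4 — quadratic form (x̄ - mu_0)^T · S^{-1} · (x̄ - mu_0):
  S^{-1} · (x̄ - mu_0) = (0.5833, 1.1667),
  (x̄ - mu_0)^T · [...] = (3.5)·(0.5833) + (1.75)·(1.1667) = 4.0833.

Step 5 — scale by n: T² = 4 · 4.0833 = 16.3333.

T² ≈ 16.3333


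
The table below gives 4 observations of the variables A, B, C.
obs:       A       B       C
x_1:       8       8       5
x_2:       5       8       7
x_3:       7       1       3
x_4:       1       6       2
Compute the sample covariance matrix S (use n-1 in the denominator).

Step 1 — column means:
  mean(A) = (8 + 5 + 7 + 1) / 4 = 21/4 = 5.25
  mean(B) = (8 + 8 + 1 + 6) / 4 = 23/4 = 5.75
  mean(C) = (5 + 7 + 3 + 2) / 4 = 17/4 = 4.25

Step 2 — sample covariance S[i,j] = (1/(n-1)) · Σ_k (x_{k,i} - mean_i) · (x_{k,j} - mean_j), with n-1 = 3.
  S[A,A] = ((2.75)·(2.75) + (-0.25)·(-0.25) + (1.75)·(1.75) + (-4.25)·(-4.25)) / 3 = 28.75/3 = 9.5833
  S[A,B] = ((2.75)·(2.25) + (-0.25)·(2.25) + (1.75)·(-4.75) + (-4.25)·(0.25)) / 3 = -3.75/3 = -1.25
  S[A,C] = ((2.75)·(0.75) + (-0.25)·(2.75) + (1.75)·(-1.25) + (-4.25)·(-2.25)) / 3 = 8.75/3 = 2.9167
  S[B,B] = ((2.25)·(2.25) + (2.25)·(2.25) + (-4.75)·(-4.75) + (0.25)·(0.25)) / 3 = 32.75/3 = 10.9167
  S[B,C] = ((2.25)·(0.75) + (2.25)·(2.75) + (-4.75)·(-1.25) + (0.25)·(-2.25)) / 3 = 13.25/3 = 4.4167
  S[C,C] = ((0.75)·(0.75) + (2.75)·(2.75) + (-1.25)·(-1.25) + (-2.25)·(-2.25)) / 3 = 14.75/3 = 4.9167

S is symmetric (S[j,i] = S[i,j]). Assembling:

S = [[9.5833, -1.25, 2.9167],
 [-1.25, 10.9167, 4.4167],
 [2.9167, 4.4167, 4.9167]]


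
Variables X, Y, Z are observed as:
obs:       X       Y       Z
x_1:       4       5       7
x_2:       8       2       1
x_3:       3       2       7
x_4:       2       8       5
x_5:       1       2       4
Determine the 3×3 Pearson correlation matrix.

Step 1 — column means:
  mean(X) = (4 + 8 + 3 + 2 + 1) / 5 = 18/5 = 3.6
  mean(Y) = (5 + 2 + 2 + 8 + 2) / 5 = 19/5 = 3.8
  mean(Z) = (7 + 1 + 7 + 5 + 4) / 5 = 24/5 = 4.8

Step 2 — sample variances and covariances s[i,j] = (1/(n-1)) · Σ_k (x_{k,i} - mean_i) · (x_{k,j} - mean_j), with n-1 = 4:
  s[X,X] = ((0.4)·(0.4) + (4.4)·(4.4) + (-0.6)·(-0.6) + (-1.6)·(-1.6) + (-2.6)·(-2.6)) / 4 = 29.2/4 = 7.3
  s[X,Y] = ((0.4)·(1.2) + (4.4)·(-1.8) + (-0.6)·(-1.8) + (-1.6)·(4.2) + (-2.6)·(-1.8)) / 4 = -8.4/4 = -2.1
  s[X,Z] = ((0.4)·(2.2) + (4.4)·(-3.8) + (-0.6)·(2.2) + (-1.6)·(0.2) + (-2.6)·(-0.8)) / 4 = -15.4/4 = -3.85
  s[Y,Y] = ((1.2)·(1.2) + (-1.8)·(-1.8) + (-1.8)·(-1.8) + (4.2)·(4.2) + (-1.8)·(-1.8)) / 4 = 28.8/4 = 7.2
  s[Y,Z] = ((1.2)·(2.2) + (-1.8)·(-3.8) + (-1.8)·(2.2) + (4.2)·(0.2) + (-1.8)·(-0.8)) / 4 = 7.8/4 = 1.95
  s[Z,Z] = ((2.2)·(2.2) + (-3.8)·(-3.8) + (2.2)·(2.2) + (0.2)·(0.2) + (-0.8)·(-0.8)) / 4 = 24.8/4 = 6.2
  Sample standard deviations s_i = √(s[i,i]):
  s(X) = √(7.3) = 2.7019
  s(Y) = √(7.2) = 2.6833
  s(Z) = √(6.2) = 2.49

Step 3 — r_{ij} = s_{ij} / (s_i · s_j):
  r[X,X] = 1 (diagonal).
  r[X,Y] = -2.1 / (2.7019 · 2.6833) = -2.1 / 7.2498 = -0.2897
  r[X,Z] = -3.85 / (2.7019 · 2.49) = -3.85 / 6.7276 = -0.5723
  r[Y,Y] = 1 (diagonal).
  r[Y,Z] = 1.95 / (2.6833 · 2.49) = 1.95 / 6.6813 = 0.2919
  r[Z,Z] = 1 (diagonal).

R is symmetric with unit diagonal. Assembling:

R = [[1, -0.2897, -0.5723],
 [-0.2897, 1, 0.2919],
 [-0.5723, 0.2919, 1]]


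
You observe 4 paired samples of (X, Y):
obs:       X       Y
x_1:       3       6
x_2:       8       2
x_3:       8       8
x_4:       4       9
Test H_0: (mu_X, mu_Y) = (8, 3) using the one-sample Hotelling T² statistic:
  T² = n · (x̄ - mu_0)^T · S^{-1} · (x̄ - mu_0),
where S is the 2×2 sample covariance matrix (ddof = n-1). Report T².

Step 1 — sample mean vector:
  mean(X) = (3 + 8 + 8 + 4) / 4 = 23/4 = 5.75
  mean(Y) = (6 + 2 + 8 + 9) / 4 = 25/4 = 6.25
  x̄ = (5.75, 6.25),  deviation x̄ - mu_0 = (5.75, 6.25) - (8, 3) = (-2.25, 3.25).

Step 2 — sample covariance matrix, S[i,j] = (1/(n-1)) · Σ_k (x_{k,i} - mean_i) · (x_{k,j} - mean_j), divisor n-1 = 3:
  S[X,X] = ((-2.75)·(-2.75) + (2.25)·(2.25) + (2.25)·(2.25) + (-1.75)·(-1.75)) / 3 = 20.75/3 = 6.9167
  S[X,Y] = ((-2.75)·(-0.25) + (2.25)·(-4.25) + (2.25)·(1.75) + (-1.75)·(2.75)) / 3 = -9.75/3 = -3.25
  S[Y,Y] = ((-0.25)·(-0.25) + (-4.25)·(-4.25) + (1.75)·(1.75) + (2.75)·(2.75)) / 3 = 28.75/3 = 9.5833
  S = [[6.9167, -3.25],
 [-3.25, 9.5833]].

Step 3 — invert S. det(S) = 6.9167·9.5833 - (-3.25)² = 55.7222.
  S^{-1} = (1/det) · [[d, -b], [-b, a]] = [[0.172, 0.0583],
 [0.0583, 0.1241]].

Step 4 — quadratic form (x̄ - mu_0)^T · S^{-1} · (x̄ - mu_0):
  S^{-1} · (x̄ - mu_0) = (-0.1974, 0.2722),
  (x̄ - mu_0)^T · [...] = (-2.25)·(-0.1974) + (3.25)·(0.2722) = 1.3288.

Step 5 — scale by n: T² = 4 · 1.3288 = 5.3151.

T² ≈ 5.3151


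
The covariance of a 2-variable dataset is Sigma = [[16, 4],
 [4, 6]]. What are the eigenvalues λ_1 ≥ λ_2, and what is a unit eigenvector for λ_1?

Step 1 — characteristic polynomial of 2×2 Sigma:
  det(Sigma - λI) = λ² - trace · λ + det = 0.
  trace = 16 + 6 = 22, det = 16·6 - (4)² = 80.
Step 2 — discriminant:
  Δ = trace² - 4·det = 484 - 320 = 164.
Step 3 — eigenvalues:
  λ = (trace ± √Δ)/2 = (22 ± 12.8062)/2,
  λ_1 = 17.4031,  λ_2 = 4.5969.

Step 4 — unit eigenvector for λ_1: solve (Sigma - λ_1 I)v = 0. First row:
  (16 - 17.4031)·v_x + (4)·v_y = 0, i.e. (-1.4031)·v_x + (4)·v_y = 0,
  so v ∝ (b, λ_1 - a) = (4, 1.4031) = u.
  ||u|| = √((4)² + (1.4031)²) = √(17.9688) ≈ 4.239,
  v_1 = u/||u|| ≈ (0.9436, 0.331) (||v_1|| = 1).

λ_1 = 17.4031,  λ_2 = 4.5969;  v_1 ≈ (0.9436, 0.331)


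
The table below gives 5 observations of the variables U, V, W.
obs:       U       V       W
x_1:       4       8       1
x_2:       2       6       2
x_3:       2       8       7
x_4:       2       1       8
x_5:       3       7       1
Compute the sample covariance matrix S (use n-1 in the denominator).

Step 1 — column means:
  mean(U) = (4 + 2 + 2 + 2 + 3) / 5 = 13/5 = 2.6
  mean(V) = (8 + 6 + 8 + 1 + 7) / 5 = 30/5 = 6
  mean(W) = (1 + 2 + 7 + 8 + 1) / 5 = 19/5 = 3.8

Step 2 — sample covariance S[i,j] = (1/(n-1)) · Σ_k (x_{k,i} - mean_i) · (x_{k,j} - mean_j), with n-1 = 4.
  S[U,U] = ((1.4)·(1.4) + (-0.6)·(-0.6) + (-0.6)·(-0.6) + (-0.6)·(-0.6) + (0.4)·(0.4)) / 4 = 3.2/4 = 0.8
  S[U,V] = ((1.4)·(2) + (-0.6)·(0) + (-0.6)·(2) + (-0.6)·(-5) + (0.4)·(1)) / 4 = 5/4 = 1.25
  S[U,W] = ((1.4)·(-2.8) + (-0.6)·(-1.8) + (-0.6)·(3.2) + (-0.6)·(4.2) + (0.4)·(-2.8)) / 4 = -8.4/4 = -2.1
  S[V,V] = ((2)·(2) + (0)·(0) + (2)·(2) + (-5)·(-5) + (1)·(1)) / 4 = 34/4 = 8.5
  S[V,W] = ((2)·(-2.8) + (0)·(-1.8) + (2)·(3.2) + (-5)·(4.2) + (1)·(-2.8)) / 4 = -23/4 = -5.75
  S[W,W] = ((-2.8)·(-2.8) + (-1.8)·(-1.8) + (3.2)·(3.2) + (4.2)·(4.2) + (-2.8)·(-2.8)) / 4 = 46.8/4 = 11.7

S is symmetric (S[j,i] = S[i,j]). Assembling:

S = [[0.8, 1.25, -2.1],
 [1.25, 8.5, -5.75],
 [-2.1, -5.75, 11.7]]
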